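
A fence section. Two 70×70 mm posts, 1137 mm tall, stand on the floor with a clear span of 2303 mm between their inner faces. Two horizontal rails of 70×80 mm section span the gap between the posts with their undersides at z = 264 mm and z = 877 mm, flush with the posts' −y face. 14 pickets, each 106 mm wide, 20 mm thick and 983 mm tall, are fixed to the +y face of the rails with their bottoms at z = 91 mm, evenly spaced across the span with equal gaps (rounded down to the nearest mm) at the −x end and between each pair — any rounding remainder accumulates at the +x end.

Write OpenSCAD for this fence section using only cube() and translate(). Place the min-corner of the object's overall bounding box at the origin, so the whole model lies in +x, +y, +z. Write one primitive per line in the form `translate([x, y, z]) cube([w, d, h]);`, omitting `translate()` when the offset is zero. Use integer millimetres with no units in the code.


cube([70, 70, 1137]);
translate([2373, 0, 0]) cube([70, 70, 1137]);
translate([70, 0, 264]) cube([2303, 70, 80]);
translate([70, 0, 877]) cube([2303, 70, 80]);
translate([124, 70, 91]) cube([106, 20, 983]);
translate([284, 70, 91]) cube([106, 20, 983]);
translate([444, 70, 91]) cube([106, 20, 983]);
translate([604, 70, 91]) cube([106, 20, 983]);
translate([764, 70, 91]) cube([106, 20, 983]);
translate([924, 70, 91]) cube([106, 20, 983]);
translate([1084, 70, 91]) cube([106, 20, 983]);
translate([1244, 70, 91]) cube([106, 20, 983]);
translate([1404, 70, 91]) cube([106, 20, 983]);
translate([1564, 70, 91]) cube([106, 20, 983]);
translate([1724, 70, 91]) cube([106, 20, 983]);
translate([1884, 70, 91]) cube([106, 20, 983]);
translate([2044, 70, 91]) cube([106, 20, 983]);
translate([2204, 70, 91]) cube([106, 20, 983]);


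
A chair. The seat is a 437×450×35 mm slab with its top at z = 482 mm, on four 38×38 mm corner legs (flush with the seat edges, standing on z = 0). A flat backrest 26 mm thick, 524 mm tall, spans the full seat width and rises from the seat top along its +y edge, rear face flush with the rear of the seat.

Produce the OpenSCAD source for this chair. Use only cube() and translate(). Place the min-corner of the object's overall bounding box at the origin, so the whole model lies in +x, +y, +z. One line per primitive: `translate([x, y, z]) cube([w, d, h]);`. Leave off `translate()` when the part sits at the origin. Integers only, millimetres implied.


// leg_h = 482 - 35 = 447
translate([0, 0, 447]) cube([437, 450, 35]);
cube([38, 38, 447]);
translate([399, 0, 0]) cube([38, 38, 447]);
translate([0, 412, 0]) cube([38, 38, 447]);
translate([399, 412, 0]) cube([38, 38, 447]);
translate([0, 424, 482]) cube([437, 26, 524]);


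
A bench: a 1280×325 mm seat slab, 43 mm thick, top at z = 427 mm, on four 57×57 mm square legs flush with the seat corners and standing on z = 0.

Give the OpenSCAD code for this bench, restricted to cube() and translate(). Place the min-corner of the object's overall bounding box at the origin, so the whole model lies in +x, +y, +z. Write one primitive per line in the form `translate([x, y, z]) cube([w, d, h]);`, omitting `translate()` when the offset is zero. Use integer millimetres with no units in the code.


// leg_h = 427 − 43 = 384
translate([0, 0, 384]) cube([1280, 325, 43]);
cube([57, 57, 384]);
translate([0, 268, 0]) cube([57, 57, 384]);
translate([1223, 0, 0]) cube([57, 57, 384]);
translate([1223, 268, 0]) cube([57, 57, 384]);


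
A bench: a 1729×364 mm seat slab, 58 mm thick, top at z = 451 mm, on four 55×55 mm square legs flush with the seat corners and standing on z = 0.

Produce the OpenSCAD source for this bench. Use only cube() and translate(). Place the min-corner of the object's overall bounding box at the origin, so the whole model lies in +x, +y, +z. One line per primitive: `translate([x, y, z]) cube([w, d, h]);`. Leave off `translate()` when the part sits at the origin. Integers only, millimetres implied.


translate([0, 0, 393]) cube([1729, 364, 58]);
cube([55, 55, 393]);
translate([0, 309, 0]) cube([55, 55, 393]);
translate([1674, 0, 0]) cube([55, 55, 393]);
translate([1674, 309, 0]) cube([55, 55, 393]);


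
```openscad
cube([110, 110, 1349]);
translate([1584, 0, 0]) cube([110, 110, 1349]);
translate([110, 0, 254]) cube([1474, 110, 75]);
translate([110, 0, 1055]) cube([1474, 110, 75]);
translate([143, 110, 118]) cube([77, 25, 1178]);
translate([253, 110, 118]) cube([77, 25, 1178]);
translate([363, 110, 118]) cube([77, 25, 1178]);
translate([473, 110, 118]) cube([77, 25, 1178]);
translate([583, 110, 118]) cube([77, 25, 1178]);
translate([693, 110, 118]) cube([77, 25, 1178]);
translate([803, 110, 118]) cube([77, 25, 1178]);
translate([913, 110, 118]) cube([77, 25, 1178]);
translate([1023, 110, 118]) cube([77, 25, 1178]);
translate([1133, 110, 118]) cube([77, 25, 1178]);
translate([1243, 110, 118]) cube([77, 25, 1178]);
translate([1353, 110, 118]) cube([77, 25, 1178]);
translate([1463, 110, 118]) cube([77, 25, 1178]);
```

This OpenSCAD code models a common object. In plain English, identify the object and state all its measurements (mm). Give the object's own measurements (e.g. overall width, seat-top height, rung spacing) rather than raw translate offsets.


A fence section. Two 110×110 mm posts, 1349 mm tall, stand on the floor with a clear span of 1474 mm between their inner faces. Two horizontal rails of 110×75 mm section span the gap between the posts with their undersides at z = 254 mm and z = 1055 mm, flush with the posts' −y face. 13 pickets, each 77 mm wide, 25 mm thick and 1178 mm tall, are fixed to the +y face of the rails with their bottoms at z = 118 mm, spaced across the span with a 33 mm gap after the −x post and between neighbouring pickets, with 44 mm left before the +x post.


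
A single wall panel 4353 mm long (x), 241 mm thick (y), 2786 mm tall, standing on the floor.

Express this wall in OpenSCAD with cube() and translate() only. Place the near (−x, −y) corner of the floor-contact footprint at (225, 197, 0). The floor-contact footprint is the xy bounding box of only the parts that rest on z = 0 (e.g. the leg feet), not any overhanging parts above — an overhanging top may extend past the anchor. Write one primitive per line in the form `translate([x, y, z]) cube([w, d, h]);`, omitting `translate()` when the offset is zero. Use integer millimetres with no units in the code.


translate([225, 197, 0]) cube([4353, 241, 2786]);


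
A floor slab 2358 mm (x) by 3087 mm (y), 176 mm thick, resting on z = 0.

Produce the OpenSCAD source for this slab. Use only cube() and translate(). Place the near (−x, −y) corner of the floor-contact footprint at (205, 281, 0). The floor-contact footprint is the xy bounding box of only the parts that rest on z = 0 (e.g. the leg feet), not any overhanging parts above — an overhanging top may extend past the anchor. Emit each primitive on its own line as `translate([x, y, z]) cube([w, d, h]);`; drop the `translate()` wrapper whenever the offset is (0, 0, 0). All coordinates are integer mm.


translate([205, 281, 0]) cube([2358, 3087, 176]);


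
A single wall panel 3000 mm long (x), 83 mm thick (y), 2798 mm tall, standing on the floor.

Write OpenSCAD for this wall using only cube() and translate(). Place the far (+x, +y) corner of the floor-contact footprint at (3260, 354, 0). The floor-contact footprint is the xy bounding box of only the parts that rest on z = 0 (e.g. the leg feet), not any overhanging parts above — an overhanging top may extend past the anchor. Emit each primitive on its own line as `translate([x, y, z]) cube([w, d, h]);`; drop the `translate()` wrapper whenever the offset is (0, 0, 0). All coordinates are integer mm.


translate([260, 271, 0]) cube([3000, 83, 2798]);


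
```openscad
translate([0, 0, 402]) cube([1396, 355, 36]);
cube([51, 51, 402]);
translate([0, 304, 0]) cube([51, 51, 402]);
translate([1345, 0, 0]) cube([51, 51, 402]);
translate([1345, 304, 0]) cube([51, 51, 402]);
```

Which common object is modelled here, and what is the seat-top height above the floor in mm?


A bench. The seat-top height is 438 mm.

A long slab on four corner posts — a bench. The slab sits at z = 402 with thickness 36, so the top is 402 + 36 = 438 mm.


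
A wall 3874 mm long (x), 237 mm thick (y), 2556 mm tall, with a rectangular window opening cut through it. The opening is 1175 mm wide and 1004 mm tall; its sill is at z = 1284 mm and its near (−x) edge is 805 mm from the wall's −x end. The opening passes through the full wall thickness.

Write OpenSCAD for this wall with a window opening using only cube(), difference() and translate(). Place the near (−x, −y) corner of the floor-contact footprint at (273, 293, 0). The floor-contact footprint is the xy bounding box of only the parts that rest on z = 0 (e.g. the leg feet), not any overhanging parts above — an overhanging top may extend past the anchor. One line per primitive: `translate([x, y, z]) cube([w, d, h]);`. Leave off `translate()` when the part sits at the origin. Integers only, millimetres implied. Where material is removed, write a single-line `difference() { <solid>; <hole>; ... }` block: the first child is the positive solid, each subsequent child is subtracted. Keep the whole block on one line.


difference() { translate([273, 293, 0]) cube([3874, 237, 2556]); translate([1078, 293, 1284]) cube([1175, 237, 1004]); }


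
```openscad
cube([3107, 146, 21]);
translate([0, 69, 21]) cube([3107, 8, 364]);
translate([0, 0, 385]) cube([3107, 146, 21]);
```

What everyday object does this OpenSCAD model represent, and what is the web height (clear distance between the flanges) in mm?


An I-beam. The web height is 364 mm.

Two wide flanges with a thin centred web — an I-beam. Overall 406 mm minus two 21 mm flanges gives a web of 406 − 2·21 = 364 mm.


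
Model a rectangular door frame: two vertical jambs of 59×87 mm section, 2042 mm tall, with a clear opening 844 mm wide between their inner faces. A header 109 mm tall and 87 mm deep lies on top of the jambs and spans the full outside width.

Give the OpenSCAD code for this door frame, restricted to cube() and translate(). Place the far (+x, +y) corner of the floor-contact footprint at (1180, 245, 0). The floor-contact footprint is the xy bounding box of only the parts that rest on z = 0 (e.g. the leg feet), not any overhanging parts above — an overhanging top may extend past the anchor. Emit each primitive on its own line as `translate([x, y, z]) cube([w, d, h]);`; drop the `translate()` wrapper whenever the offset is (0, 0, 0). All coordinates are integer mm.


translate([218, 158, 0]) cube([59, 87, 2042]);
translate([1121, 158, 0]) cube([59, 87, 2042]);
translate([218, 158, 2042]) cube([962, 87, 109]);


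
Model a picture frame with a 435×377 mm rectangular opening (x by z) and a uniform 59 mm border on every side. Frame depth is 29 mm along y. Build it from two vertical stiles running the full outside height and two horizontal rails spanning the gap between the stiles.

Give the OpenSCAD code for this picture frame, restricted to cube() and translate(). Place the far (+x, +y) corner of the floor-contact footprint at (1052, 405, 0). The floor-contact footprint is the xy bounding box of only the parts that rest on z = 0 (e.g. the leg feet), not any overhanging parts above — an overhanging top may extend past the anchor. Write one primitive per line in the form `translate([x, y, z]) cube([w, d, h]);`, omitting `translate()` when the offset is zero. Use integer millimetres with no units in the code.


translate([499, 376, 0]) cube([59, 29, 495]);
translate([993, 376, 0]) cube([59, 29, 495]);
translate([558, 376, 0]) cube([435, 29, 59]);
translate([558, 376, 436]) cube([435, 29, 59]);


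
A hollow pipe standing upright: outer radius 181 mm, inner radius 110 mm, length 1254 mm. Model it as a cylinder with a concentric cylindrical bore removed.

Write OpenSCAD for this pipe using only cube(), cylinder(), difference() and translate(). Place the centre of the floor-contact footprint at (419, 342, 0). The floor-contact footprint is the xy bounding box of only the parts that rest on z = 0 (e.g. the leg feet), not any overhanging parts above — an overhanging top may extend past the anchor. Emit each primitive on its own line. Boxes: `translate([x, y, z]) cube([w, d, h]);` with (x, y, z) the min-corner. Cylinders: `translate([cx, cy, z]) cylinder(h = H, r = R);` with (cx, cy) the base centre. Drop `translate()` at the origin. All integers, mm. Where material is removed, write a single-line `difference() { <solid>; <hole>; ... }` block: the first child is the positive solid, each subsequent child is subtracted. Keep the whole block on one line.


difference() { translate([419, 342, 0]) cylinder(h = 1254, r = 181); translate([419, 342, 0]) cylinder(h = 1254, r = 110); }


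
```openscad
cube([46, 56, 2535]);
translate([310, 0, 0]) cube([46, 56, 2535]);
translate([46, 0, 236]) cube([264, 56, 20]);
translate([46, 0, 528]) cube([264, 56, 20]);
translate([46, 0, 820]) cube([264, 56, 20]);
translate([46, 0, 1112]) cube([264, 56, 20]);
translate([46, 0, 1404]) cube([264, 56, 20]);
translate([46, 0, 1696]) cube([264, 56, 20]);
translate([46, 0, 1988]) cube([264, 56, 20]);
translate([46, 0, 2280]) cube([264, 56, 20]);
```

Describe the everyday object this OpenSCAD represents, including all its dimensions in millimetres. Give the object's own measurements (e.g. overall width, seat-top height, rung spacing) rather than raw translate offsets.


A straight ladder. Two 46×56 mm vertical rails, 2535 mm tall, stand 356 mm apart (outside-to-outside) with their front faces coplanar on the −y side. 8 rungs, each 56 mm deep and 20 mm tall, span between the inner faces of the rails, front faces flush with the rails. The lowest rung's underside is at z = 236 mm and rungs are spaced 292 mm apart (underside to underside).


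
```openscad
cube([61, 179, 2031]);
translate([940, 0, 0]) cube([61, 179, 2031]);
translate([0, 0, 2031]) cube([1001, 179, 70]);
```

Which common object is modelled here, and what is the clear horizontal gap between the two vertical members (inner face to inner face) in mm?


A door frame. The clear opening width is 879 mm.

Two 2031 mm tall posts with a header on top — a door frame. The left jamb is 61 mm wide at x = 0; the right jamb starts at x = 940. The clear opening is 940 − 61 = 879 mm.


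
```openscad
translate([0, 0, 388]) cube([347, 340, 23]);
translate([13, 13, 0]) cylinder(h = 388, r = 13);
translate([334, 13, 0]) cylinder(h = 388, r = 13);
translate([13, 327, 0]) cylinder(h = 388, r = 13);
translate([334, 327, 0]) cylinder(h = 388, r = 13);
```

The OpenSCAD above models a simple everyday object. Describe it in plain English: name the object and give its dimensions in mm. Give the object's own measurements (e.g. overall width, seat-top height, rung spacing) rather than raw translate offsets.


A four-legged stool. The seat is a 347×340×23 mm slab whose top surface is at z = 411 mm; four round legs, each 26 mm in diameter, run from the floor (z = 0) to the underside of the seat, each leg's axis is inset half a diameter from the nearest pair of seat edges (so the leg's bounding box is flush with the corner).


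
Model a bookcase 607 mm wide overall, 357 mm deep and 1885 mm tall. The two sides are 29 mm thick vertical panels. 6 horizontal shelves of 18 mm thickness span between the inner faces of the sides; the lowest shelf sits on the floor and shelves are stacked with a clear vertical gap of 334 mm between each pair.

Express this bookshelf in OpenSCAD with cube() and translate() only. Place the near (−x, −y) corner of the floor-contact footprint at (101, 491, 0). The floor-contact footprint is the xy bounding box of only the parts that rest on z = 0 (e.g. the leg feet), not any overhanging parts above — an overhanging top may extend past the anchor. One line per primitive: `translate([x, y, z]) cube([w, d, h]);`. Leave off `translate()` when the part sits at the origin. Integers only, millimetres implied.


translate([101, 491, 0]) cube([29, 357, 1885]);
translate([679, 491, 0]) cube([29, 357, 1885]);
translate([130, 491, 0]) cube([549, 357, 18]);
translate([130, 491, 352]) cube([549, 357, 18]);
translate([130, 491, 704]) cube([549, 357, 18]);
translate([130, 491, 1056]) cube([549, 357, 18]);
translate([130, 491, 1408]) cube([549, 357, 18]);
translate([130, 491, 1760]) cube([549, 357, 18]);


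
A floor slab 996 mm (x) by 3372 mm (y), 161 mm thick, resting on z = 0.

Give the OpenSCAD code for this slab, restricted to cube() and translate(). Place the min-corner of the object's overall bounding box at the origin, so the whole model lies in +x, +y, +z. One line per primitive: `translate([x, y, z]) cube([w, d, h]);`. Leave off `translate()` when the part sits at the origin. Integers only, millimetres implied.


cube([996, 3372, 161]);


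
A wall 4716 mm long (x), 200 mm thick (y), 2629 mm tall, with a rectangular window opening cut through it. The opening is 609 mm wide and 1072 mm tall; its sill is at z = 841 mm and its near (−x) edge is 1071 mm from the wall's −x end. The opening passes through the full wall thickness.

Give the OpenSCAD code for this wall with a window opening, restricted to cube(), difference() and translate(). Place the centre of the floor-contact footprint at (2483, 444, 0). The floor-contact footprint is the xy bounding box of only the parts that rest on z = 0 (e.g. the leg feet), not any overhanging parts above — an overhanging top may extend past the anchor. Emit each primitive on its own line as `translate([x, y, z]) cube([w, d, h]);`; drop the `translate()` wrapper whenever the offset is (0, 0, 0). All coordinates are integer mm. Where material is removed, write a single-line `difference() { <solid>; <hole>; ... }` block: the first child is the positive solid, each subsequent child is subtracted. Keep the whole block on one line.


difference() { translate([125, 344, 0]) cube([4716, 200, 2629]); translate([1196, 344, 841]) cube([609, 200, 1072]); }


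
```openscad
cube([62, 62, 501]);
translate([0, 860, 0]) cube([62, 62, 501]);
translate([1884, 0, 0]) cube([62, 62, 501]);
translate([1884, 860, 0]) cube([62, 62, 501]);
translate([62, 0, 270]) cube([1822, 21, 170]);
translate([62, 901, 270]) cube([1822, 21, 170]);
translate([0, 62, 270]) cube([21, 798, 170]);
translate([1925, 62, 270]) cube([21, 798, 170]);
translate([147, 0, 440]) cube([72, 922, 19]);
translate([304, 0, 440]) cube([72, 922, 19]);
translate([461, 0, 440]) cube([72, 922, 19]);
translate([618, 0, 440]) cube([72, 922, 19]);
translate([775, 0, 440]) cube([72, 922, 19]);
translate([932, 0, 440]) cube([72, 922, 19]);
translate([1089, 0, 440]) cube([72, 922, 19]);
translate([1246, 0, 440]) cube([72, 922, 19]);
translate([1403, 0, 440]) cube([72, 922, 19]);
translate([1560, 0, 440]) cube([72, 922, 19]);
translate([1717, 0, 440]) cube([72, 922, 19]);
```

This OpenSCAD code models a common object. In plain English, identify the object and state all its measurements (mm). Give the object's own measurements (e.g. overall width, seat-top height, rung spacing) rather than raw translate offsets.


A bed frame 1946 mm long (x) by 922 mm wide (y). Four 62×62 mm corner posts, 501 mm tall, at the corners of the footprint. Four rails of 21 mm thickness and 170 mm height run between adjacent posts with their undersides at z = 270 mm, their outer faces flush with the outside of the frame (the two x-running rails run between the posts' inner faces; the two y-running rails run between the posts' inner faces). 11 slats, each 72 mm wide (x) and 19 mm thick, lie across the top of the two x-running rails, running the full 922 mm width of the frame in y; along x they sit between the end posts with a 85 mm gap after the −x posts and between neighbouring slats, leaving 95 mm before the +x posts.


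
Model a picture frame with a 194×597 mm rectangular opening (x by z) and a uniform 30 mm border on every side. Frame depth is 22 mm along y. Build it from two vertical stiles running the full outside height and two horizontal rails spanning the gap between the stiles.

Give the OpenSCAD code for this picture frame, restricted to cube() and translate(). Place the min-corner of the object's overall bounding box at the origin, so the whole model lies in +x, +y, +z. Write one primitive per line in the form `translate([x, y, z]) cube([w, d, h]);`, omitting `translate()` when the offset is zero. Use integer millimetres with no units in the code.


cube([30, 22, 657]);
translate([224, 0, 0]) cube([30, 22, 657]);
translate([30, 0, 0]) cube([194, 22, 30]);
translate([30, 0, 627]) cube([194, 22, 30]);


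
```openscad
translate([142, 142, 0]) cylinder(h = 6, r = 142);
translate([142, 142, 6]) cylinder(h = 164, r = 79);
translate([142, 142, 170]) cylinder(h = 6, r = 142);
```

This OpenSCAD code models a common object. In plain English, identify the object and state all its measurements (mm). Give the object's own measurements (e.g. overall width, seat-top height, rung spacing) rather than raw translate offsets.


A spool: two coaxial disc flanges of radius 142 mm and thickness 6 mm, joined by a core cylinder of radius 79 mm and height 164 mm. The lower flange rests on z = 0 and the three cylinders share a vertical axis.


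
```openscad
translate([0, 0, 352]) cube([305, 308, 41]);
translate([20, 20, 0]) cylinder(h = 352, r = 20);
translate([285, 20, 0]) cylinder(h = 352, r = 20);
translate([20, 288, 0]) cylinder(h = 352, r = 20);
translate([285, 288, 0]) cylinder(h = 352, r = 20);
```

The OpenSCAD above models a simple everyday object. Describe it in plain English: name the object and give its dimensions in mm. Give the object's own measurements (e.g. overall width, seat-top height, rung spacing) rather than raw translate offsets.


A simple wooden stool: a rectangular seat 305 mm (x) by 308 mm (y), 41 mm thick, top face at z = 393 mm, on four round legs, each 40 mm in diameter. The legs rest on z = 0, each leg's axis is inset half a diameter from the nearest pair of seat edges (so the leg's bounding box is flush with the corner).


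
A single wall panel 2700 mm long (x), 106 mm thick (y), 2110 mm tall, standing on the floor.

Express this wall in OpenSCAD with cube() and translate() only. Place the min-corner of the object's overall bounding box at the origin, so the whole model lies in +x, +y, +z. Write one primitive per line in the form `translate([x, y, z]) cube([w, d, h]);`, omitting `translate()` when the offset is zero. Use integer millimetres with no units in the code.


cube([2700, 106, 2110]);


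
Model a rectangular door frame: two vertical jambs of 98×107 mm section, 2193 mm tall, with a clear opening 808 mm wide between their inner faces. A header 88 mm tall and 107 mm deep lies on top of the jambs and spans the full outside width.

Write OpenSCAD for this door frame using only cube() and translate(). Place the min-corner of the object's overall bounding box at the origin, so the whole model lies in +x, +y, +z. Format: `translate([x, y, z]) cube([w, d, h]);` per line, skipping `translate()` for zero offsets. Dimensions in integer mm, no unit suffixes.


cube([98, 107, 2193]);
translate([906, 0, 0]) cube([98, 107, 2193]);
translate([0, 0, 2193]) cube([1004, 107, 88]);


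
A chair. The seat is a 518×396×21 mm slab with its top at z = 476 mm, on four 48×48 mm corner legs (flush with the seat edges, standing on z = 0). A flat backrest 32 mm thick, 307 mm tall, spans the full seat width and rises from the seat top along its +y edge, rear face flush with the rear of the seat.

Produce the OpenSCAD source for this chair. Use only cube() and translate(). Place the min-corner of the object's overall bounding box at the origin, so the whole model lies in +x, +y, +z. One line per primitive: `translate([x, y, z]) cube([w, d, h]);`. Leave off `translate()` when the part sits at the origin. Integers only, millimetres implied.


// leg_h = 476 - 21 = 455
translate([0, 0, 455]) cube([518, 396, 21]);
cube([48, 48, 455]);
translate([470, 0, 0]) cube([48, 48, 455]);
translate([0, 348, 0]) cube([48, 48, 455]);
translate([470, 348, 0]) cube([48, 48, 455]);
translate([0, 364, 476]) cube([518, 32, 307]);


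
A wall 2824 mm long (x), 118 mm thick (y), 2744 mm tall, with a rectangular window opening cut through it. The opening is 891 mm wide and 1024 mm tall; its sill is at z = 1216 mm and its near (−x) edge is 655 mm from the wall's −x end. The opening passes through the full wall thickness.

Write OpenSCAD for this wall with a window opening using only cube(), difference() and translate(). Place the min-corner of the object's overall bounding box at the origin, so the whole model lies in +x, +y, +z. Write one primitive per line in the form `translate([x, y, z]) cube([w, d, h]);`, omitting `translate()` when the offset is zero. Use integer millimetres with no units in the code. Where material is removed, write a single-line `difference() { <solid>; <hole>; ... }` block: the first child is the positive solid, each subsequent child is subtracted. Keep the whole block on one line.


difference() { cube([2824, 118, 2744]); translate([655, 0, 1216]) cube([891, 118, 1024]); }


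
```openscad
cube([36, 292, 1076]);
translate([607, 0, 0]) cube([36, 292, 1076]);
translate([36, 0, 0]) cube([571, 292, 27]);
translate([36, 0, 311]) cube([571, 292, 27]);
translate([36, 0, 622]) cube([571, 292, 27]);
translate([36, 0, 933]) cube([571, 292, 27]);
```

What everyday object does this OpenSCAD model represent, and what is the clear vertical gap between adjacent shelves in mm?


A bookshelf. The clear shelf gap is 284 mm.

Two tall side panels with 4 horizontal boards between them — a bookshelf. The first two shelf undersides are at z = 0 and z = 311; with shelf thickness 27, the clear gap is 311 − 0 − 27 = 284 mm.


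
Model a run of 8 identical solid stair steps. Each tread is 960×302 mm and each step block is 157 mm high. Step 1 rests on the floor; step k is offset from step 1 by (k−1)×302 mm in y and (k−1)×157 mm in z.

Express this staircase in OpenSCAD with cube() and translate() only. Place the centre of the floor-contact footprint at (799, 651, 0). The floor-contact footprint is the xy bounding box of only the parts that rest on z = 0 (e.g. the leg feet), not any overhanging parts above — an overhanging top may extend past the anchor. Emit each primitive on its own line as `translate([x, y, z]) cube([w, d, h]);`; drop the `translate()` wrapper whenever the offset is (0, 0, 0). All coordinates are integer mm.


translate([319, 500, 0]) cube([960, 302, 157]);
translate([319, 802, 157]) cube([960, 302, 157]);
translate([319, 1104, 314]) cube([960, 302, 157]);
translate([319, 1406, 471]) cube([960, 302, 157]);
translate([319, 1708, 628]) cube([960, 302, 157]);
translate([319, 2010, 785]) cube([960, 302, 157]);
translate([319, 2312, 942]) cube([960, 302, 157]);
translate([319, 2614, 1099]) cube([960, 302, 157]);


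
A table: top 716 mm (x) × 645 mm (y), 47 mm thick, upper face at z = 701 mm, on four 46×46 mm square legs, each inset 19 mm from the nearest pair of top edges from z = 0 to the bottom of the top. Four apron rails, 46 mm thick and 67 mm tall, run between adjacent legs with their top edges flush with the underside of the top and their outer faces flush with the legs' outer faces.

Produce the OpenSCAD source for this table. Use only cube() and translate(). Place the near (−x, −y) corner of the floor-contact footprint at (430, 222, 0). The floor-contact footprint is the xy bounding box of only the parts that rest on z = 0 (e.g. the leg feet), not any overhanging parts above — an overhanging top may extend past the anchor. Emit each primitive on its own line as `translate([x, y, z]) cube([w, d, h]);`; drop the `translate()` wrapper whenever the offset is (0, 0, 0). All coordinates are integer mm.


translate([411, 203, 654]) cube([716, 645, 47]);
translate([430, 222, 0]) cube([46, 46, 654]);
translate([1062, 222, 0]) cube([46, 46, 654]);
translate([430, 783, 0]) cube([46, 46, 654]);
translate([1062, 783, 0]) cube([46, 46, 654]);
translate([476, 222, 587]) cube([586, 46, 67]);
translate([476, 783, 587]) cube([586, 46, 67]);
translate([430, 268, 587]) cube([46, 515, 67]);
translate([1062, 268, 587]) cube([46, 515, 67]);


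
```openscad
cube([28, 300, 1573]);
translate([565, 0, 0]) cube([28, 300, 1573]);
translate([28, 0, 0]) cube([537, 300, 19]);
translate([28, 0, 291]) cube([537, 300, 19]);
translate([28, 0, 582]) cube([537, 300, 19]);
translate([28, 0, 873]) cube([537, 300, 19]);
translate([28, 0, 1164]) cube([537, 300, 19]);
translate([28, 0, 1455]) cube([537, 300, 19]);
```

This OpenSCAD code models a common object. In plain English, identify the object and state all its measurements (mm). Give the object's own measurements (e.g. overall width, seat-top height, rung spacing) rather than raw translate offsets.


An open bookshelf. Two side panels, each 28 mm thick, 300 mm deep and 1573 mm tall, stand 593 mm apart (outside-to-outside). Between them sit 6 shelves, each 19 mm thick and 300 mm deep, spanning the full gap between the sides. The bottom shelf rests on the floor (its underside at z = 0) and the clear gap between one shelf's top and the next shelf's underside is 272 mm.


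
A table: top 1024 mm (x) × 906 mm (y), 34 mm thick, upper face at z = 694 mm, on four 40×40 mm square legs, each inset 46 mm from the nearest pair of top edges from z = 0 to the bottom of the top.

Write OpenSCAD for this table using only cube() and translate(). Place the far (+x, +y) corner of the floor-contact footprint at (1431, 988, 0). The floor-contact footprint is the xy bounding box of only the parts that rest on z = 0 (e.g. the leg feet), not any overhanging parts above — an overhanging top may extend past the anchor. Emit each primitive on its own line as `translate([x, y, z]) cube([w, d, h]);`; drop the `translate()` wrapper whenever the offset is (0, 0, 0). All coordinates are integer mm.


translate([453, 128, 660]) cube([1024, 906, 34]);
translate([499, 174, 0]) cube([40, 40, 660]);
translate([1391, 174, 0]) cube([40, 40, 660]);
translate([499, 948, 0]) cube([40, 40, 660]);
translate([1391, 948, 0]) cube([40, 40, 660]);


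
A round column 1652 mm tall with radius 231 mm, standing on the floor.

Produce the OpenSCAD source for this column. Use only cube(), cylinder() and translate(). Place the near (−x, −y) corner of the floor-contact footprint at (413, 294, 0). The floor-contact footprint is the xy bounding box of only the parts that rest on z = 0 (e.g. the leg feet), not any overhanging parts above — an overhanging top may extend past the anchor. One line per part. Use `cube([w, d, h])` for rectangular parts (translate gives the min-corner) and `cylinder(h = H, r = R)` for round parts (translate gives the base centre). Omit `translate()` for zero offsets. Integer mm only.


translate([644, 525, 0]) cylinder(h = 1652, r = 231);


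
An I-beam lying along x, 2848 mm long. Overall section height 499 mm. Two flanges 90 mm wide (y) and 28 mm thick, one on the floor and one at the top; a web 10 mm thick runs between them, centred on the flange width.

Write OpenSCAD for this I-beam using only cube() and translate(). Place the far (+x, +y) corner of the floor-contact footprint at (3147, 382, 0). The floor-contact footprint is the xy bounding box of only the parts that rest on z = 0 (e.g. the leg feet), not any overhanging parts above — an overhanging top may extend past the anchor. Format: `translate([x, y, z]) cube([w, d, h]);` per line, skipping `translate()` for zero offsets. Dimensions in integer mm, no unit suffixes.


translate([299, 292, 0]) cube([2848, 90, 28]);
translate([299, 332, 28]) cube([2848, 10, 443]);
translate([299, 292, 471]) cube([2848, 90, 28]);


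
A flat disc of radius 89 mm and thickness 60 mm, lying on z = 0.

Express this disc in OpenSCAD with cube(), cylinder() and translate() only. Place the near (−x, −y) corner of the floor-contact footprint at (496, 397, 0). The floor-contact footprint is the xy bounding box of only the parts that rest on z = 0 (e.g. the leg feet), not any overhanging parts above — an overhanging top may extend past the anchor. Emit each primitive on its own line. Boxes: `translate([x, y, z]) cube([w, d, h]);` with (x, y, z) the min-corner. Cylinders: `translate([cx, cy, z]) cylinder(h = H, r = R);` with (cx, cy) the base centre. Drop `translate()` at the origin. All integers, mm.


translate([585, 486, 0]) cylinder(h = 60, r = 89);


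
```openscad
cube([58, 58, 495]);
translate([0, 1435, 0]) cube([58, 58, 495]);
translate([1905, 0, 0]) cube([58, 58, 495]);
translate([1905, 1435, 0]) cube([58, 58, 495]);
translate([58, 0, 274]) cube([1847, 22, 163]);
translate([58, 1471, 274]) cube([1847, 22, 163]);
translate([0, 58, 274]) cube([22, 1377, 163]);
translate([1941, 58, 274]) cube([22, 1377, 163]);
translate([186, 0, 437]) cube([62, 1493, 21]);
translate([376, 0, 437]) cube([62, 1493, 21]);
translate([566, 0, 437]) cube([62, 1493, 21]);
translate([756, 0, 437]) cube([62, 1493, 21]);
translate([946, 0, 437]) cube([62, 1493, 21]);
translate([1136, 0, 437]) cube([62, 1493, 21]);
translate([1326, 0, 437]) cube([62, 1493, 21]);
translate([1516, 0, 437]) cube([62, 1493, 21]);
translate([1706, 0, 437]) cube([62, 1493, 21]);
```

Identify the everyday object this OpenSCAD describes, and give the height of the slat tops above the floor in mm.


A bed frame. The slat-top height is 458 mm.

Four posts, four rails, and a row of slats — a bed frame. Slats sit on the rails at z = 274 + 163 = 437; with slat thickness 21, the top is 458 mm.


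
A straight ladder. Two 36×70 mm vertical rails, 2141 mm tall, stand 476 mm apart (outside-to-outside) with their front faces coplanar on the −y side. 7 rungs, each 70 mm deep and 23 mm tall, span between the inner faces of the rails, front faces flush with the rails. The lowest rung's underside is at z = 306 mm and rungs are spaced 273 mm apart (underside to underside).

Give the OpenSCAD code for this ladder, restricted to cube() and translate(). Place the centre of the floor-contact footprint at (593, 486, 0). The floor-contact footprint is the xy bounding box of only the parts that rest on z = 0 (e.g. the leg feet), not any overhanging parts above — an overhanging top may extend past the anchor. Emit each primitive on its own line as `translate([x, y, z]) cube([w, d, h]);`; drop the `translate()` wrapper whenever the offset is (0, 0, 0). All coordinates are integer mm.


translate([355, 451, 0]) cube([36, 70, 2141]);
translate([795, 451, 0]) cube([36, 70, 2141]);
translate([391, 451, 306]) cube([404, 70, 23]);
translate([391, 451, 579]) cube([404, 70, 23]);
translate([391, 451, 852]) cube([404, 70, 23]);
translate([391, 451, 1125]) cube([404, 70, 23]);
translate([391, 451, 1398]) cube([404, 70, 23]);
translate([391, 451, 1671]) cube([404, 70, 23]);
translate([391, 451, 1944]) cube([404, 70, 23]);


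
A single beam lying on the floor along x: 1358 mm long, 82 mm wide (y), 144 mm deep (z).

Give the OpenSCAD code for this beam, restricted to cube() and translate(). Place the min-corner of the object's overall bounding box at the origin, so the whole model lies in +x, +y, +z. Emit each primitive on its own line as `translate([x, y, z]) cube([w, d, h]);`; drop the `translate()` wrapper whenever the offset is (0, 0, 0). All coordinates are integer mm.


cube([1358, 82, 144]);


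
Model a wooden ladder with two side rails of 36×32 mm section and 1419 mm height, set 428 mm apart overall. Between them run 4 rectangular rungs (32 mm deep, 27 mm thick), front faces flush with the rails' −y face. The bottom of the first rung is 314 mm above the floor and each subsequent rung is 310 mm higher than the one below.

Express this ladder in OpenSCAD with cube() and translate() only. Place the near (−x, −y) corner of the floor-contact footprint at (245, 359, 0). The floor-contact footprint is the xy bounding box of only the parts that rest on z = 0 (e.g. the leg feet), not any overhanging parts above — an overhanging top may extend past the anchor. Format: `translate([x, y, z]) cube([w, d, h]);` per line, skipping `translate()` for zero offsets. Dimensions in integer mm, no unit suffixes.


// rung span = 428 - 2*36 = 356
// rung[k] z = 314 + k*310
translate([245, 359, 0]) cube([36, 32, 1419]);
translate([637, 359, 0]) cube([36, 32, 1419]);
translate([281, 359, 314]) cube([356, 32, 27]);
translate([281, 359, 624]) cube([356, 32, 27]);
translate([281, 359, 934]) cube([356, 32, 27]);
translate([281, 359, 1244]) cube([356, 32, 27]);


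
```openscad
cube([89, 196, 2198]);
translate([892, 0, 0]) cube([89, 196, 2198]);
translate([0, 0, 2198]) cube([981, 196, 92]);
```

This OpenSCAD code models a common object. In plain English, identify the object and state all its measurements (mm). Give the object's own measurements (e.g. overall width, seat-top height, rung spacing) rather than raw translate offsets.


A door frame. The clear opening is 803 mm wide and 2198 mm high. Two 89 mm wide jambs, 196 mm deep, stand either side of the opening from the floor to the top of the opening. A 92 mm thick head sits across the top of both jambs, spanning the full outside width of the frame.


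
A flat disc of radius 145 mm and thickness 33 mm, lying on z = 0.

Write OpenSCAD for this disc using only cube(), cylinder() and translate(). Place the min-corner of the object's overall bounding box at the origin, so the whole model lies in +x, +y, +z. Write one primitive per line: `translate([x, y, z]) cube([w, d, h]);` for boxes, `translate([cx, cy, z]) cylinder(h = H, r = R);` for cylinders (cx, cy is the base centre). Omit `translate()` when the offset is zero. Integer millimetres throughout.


translate([145, 145, 0]) cylinder(h = 33, r = 145);


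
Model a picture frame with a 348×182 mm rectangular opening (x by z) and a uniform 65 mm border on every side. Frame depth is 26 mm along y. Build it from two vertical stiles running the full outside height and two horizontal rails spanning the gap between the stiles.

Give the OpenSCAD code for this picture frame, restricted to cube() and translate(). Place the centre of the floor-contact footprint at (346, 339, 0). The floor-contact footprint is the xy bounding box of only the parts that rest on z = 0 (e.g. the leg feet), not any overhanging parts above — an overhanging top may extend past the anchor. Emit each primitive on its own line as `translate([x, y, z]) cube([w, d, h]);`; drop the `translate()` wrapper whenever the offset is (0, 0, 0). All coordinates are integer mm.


translate([107, 326, 0]) cube([65, 26, 312]);
translate([520, 326, 0]) cube([65, 26, 312]);
translate([172, 326, 0]) cube([348, 26, 65]);
translate([172, 326, 247]) cube([348, 26, 65]);


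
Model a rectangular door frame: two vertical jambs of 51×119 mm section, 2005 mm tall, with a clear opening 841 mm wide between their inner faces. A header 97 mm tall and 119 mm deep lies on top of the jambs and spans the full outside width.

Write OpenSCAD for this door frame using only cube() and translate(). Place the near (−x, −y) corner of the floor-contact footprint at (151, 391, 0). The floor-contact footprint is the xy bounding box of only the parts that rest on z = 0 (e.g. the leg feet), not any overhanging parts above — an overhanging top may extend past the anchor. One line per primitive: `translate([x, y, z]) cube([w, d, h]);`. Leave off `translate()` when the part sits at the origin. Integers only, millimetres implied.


translate([151, 391, 0]) cube([51, 119, 2005]);
translate([1043, 391, 0]) cube([51, 119, 2005]);
translate([151, 391, 2005]) cube([943, 119, 97]);


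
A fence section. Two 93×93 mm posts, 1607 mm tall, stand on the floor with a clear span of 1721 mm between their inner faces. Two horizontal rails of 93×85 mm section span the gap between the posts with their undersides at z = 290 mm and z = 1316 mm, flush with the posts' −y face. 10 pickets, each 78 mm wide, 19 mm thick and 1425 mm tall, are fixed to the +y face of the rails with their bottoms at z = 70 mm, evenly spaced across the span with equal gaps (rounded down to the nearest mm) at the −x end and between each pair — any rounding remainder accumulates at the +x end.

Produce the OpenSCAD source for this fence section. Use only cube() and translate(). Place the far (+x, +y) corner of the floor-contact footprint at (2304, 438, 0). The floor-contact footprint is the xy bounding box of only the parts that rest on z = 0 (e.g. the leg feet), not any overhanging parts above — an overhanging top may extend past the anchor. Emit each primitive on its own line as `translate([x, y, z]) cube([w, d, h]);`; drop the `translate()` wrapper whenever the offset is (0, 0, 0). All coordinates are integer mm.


translate([397, 345, 0]) cube([93, 93, 1607]);
translate([2211, 345, 0]) cube([93, 93, 1607]);
translate([490, 345, 290]) cube([1721, 93, 85]);
translate([490, 345, 1316]) cube([1721, 93, 85]);
translate([575, 438, 70]) cube([78, 19, 1425]);
translate([738, 438, 70]) cube([78, 19, 1425]);
translate([901, 438, 70]) cube([78, 19, 1425]);
translate([1064, 438, 70]) cube([78, 19, 1425]);
translate([1227, 438, 70]) cube([78, 19, 1425]);
translate([1390, 438, 70]) cube([78, 19, 1425]);
translate([1553, 438, 70]) cube([78, 19, 1425]);
translate([1716, 438, 70]) cube([78, 19, 1425]);
translate([1879, 438, 70]) cube([78, 19, 1425]);
translate([2042, 438, 70]) cube([78, 19, 1425]);
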